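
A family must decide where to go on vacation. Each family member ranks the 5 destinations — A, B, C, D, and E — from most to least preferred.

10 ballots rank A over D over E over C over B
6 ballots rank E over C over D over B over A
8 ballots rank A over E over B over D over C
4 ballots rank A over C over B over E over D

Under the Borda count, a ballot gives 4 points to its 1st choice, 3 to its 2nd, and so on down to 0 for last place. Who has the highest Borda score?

A

Borda scores:
  A: 10·4 + 6·0 + 8·4 + 4·4 = 88
  B: 10·0 + 6·1 + 8·2 + 4·2 = 30
  C: 10·1 + 6·3 + 8·0 + 4·3 = 40
  D: 10·3 + 6·2 + 8·1 + 4·0 = 50
  E: 10·2 + 6·4 + 8·3 + 4·1 = 72
A has the highest total.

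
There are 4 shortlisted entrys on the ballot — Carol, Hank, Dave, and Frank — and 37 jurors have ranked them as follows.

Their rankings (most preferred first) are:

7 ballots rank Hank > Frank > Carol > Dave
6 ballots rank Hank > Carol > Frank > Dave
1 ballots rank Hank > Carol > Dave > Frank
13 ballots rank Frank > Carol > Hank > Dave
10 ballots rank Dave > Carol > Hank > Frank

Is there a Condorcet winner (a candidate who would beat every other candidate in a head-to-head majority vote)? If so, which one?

No Condorcet winner

Head-to-head results (37 voters total):
Carol vs Hank: Carol wins 23–14.
Carol vs Dave: Carol wins 27–10.
Carol vs Frank: Frank wins 20–17.
Hank vs Dave: Hank wins 27–10.
Hank vs Frank: Hank wins 24–13.
Dave vs Frank: Frank wins 26–11.
No candidate beats all others: Carol beats Hank beats Frank beats Carol, a majority cycle.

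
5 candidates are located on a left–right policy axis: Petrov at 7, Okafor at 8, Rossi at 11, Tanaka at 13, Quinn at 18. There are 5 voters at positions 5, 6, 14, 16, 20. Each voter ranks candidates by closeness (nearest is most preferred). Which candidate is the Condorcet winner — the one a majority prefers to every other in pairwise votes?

Tanaka

With single-peaked preferences on a line, the Condorcet winner is the candidate closest to the median voter.
The median voter (position 14) is closest to Tanaka at 13.
Check: Tanaka vs Quinn — voters closer to Tanaka: 3 of 5.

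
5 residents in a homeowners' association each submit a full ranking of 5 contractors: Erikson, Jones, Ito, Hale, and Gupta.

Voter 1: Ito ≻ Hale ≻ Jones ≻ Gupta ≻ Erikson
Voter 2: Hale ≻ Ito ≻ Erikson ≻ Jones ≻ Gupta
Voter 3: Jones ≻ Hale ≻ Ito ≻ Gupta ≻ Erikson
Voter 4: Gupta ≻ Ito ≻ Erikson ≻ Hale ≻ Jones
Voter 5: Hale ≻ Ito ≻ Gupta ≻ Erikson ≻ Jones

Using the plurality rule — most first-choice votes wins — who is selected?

Hale

First-place vote totals:
  Erikson: 0
  Jones: 1
  Ito: 1
  Hale: 2
  Gupta: 1
Hale has the most first-place votes.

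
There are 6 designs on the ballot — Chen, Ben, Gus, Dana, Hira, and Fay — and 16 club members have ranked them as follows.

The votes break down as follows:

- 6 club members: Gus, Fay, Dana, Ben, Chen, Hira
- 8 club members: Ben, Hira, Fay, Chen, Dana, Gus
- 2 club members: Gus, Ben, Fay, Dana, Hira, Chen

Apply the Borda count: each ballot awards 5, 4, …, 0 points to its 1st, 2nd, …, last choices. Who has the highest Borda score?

Ben

Borda scores:
  Chen: 6·1 + 8·2 + 2·0 = 22
  Ben: 6·2 + 8·5 + 2·4 = 60
  Gus: 6·5 + 8·0 + 2·5 = 40
  Dana: 6·3 + 8·1 + 2·2 = 30
  Hira: 6·0 + 8·4 + 2·1 = 34
  Fay: 6·4 + 8·3 + 2·3 = 54
Ben has the highest total.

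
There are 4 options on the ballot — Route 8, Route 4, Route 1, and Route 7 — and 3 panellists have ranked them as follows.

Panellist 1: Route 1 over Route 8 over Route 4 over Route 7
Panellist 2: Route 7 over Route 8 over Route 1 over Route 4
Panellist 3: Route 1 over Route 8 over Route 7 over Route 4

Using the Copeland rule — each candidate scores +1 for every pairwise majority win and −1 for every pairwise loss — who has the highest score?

Route 1

Pairwise results:
  Route 8 vs Route 4: Route 8 wins 3–0.
  Route 8 vs Route 1: Route 1 wins 2–1.
  Route 8 vs Route 7: Route 8 wins 2–1.
  Route 4 vs Route 1: Route 1 wins 3–0.
  Route 4 vs Route 7: Route 7 wins 2–1.
  Route 1 vs Route 7: Route 1 wins 2–1.
Copeland scores (wins − losses):
  Route 8: 2 − 1 = 1
  Route 4: 0 − 3 = -3
  Route 1: 3 − 0 = 3
  Route 7: 1 − 2 = -1
Route 1 has the best Copeland score.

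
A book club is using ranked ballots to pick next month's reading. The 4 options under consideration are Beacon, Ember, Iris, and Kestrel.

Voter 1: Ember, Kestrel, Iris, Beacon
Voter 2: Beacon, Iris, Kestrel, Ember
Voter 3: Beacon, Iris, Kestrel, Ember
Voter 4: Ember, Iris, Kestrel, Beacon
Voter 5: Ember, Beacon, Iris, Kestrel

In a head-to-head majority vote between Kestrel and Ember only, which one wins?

Ember

Ballots ranking Kestrel above Ember: 2.
Ballots ranking Ember above Kestrel: 3.
Ember wins the head-to-head, 3–2.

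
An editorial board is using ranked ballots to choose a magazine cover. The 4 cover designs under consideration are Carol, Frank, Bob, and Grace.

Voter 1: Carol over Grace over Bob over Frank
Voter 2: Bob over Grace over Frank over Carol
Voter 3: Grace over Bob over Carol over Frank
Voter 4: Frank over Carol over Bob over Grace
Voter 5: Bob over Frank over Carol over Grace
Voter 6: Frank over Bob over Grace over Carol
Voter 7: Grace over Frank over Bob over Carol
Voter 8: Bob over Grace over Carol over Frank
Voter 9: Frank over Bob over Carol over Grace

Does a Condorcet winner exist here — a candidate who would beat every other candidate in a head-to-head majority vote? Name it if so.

Bob

Head-to-head results (9 voters total):
Carol vs Frank: Frank wins 6–3.
Carol vs Bob: Bob wins 7–2.
Carol vs Grace: Grace wins 5–4.
Frank vs Bob: Bob wins 5–4.
Frank vs Grace: Grace wins 5–4.
Bob vs Grace: Bob wins 6–3.
Bob beats each rival — Carol (7–2), Frank (5–4), Grace (6–3) — so Bob is the Condorcet winner.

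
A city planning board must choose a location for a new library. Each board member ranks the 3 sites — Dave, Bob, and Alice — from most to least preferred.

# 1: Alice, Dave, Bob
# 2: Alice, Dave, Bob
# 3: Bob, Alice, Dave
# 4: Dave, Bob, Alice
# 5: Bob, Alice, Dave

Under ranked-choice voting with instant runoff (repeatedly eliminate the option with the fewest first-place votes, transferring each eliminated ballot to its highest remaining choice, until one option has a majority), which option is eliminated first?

Round 1: Bob 2, Alice 2, Dave 1. Dave has the fewest and is eliminated.
Round 2: Bob 3, Alice 2. Bob has a majority.

Dave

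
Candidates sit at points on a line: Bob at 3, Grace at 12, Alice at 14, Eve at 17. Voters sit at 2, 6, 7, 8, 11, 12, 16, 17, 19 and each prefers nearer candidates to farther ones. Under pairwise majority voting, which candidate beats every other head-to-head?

With single-peaked preferences on a line, the Condorcet winner is the candidate closest to the median voter.
The median voter (position 11) is closest to Grace at 12.
Check: Grace vs Eve — voters closer to Grace: 6 of 9.

Grace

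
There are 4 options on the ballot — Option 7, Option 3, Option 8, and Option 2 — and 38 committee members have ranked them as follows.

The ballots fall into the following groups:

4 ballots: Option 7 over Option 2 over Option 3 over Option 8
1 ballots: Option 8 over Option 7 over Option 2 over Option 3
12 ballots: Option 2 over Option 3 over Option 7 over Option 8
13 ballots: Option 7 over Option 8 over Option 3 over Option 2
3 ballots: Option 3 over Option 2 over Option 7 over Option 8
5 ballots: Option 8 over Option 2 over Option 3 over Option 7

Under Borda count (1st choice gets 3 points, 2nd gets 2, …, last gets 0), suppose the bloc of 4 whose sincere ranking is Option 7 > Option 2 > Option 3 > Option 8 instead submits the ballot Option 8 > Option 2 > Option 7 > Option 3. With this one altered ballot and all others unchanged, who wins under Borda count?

Borda totals with the altered ballot: Option 7 60, Option 3 51, Option 8 56, Option 2 61.
The switch changes the winner from Option 7 to Option 2.

Option 2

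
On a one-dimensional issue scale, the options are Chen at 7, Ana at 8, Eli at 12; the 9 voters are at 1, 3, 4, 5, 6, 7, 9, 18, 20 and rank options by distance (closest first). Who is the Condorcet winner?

Chen

With single-peaked preferences on a line, the Condorcet winner is the candidate closest to the median voter.
The median voter (position 6) is closest to Chen at 7.
Check: Chen vs Ana — voters closer to Chen: 6 of 9.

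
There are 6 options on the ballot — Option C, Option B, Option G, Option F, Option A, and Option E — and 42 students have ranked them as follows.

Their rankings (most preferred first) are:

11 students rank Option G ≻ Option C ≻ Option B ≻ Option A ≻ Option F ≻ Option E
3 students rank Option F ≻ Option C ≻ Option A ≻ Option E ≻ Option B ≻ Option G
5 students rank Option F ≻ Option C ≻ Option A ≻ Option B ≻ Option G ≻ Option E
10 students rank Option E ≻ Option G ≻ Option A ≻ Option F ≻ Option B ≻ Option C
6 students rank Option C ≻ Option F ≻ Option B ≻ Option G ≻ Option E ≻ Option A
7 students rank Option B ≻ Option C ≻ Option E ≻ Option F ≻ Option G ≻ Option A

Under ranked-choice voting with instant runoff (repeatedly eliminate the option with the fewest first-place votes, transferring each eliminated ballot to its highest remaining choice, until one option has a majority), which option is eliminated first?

Round 1: Option G 11, Option E 10, Option F 8, Option B 7, Option C 6, Option A 0. Option A has the fewest and is eliminated.
Round 2: Option G 11, Option E 10, Option F 8, Option B 7, Option C 6. Option C has the fewest and is eliminated.
Round 3: Option F 14, Option G 11, Option E 10, Option B 7. Option B has the fewest and is eliminated.
Round 4: Option E 17, Option F 14, Option G 11. Option G has the fewest and is eliminated.
Round 5: Option F 25, Option E 17. Option F has a majority.

Option A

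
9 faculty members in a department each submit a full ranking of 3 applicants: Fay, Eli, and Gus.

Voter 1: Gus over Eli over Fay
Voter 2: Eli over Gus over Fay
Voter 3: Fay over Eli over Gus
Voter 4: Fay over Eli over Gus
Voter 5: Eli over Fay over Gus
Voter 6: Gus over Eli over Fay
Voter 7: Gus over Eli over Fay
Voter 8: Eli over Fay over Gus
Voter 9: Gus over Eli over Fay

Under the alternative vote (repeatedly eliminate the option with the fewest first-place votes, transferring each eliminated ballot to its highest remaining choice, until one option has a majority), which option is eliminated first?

Round 1: Gus 4, Eli 3, Fay 2. Fay has the fewest and is eliminated.
Round 2: Eli 5, Gus 4. Eli has a majority.

Fay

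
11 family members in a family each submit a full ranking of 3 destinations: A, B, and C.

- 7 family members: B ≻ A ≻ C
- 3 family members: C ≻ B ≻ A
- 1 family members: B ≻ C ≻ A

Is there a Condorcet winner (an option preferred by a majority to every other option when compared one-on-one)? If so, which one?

B

Head-to-head results (11 voters total):
A vs B: B wins 11–0.
A vs C: A wins 7–4.
B vs C: B wins 8–3.
B beats each rival — A (11–0), C (8–3) — so B is the Condorcet winner.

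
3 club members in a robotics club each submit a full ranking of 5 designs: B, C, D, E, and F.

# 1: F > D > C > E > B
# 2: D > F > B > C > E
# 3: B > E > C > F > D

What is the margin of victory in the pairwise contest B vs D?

1

Ballots ranking B above D: 1.
Ballots ranking D above B: 2.
D wins 2–1, a margin of 1.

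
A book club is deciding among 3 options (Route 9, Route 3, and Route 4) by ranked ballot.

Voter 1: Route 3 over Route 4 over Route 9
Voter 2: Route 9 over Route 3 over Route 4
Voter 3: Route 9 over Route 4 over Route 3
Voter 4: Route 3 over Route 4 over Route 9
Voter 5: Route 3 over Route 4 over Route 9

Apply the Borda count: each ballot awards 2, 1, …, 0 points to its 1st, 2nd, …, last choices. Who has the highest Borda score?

Borda scores:
  Route 9: 0 + 2 + 2 + 0 + 0 = 4
  Route 3: 2 + 1 + 0 + 2 + 2 = 7
  Route 4: 1 + 0 + 1 + 1 + 1 = 4
Route 3 has the highest total.

Route 3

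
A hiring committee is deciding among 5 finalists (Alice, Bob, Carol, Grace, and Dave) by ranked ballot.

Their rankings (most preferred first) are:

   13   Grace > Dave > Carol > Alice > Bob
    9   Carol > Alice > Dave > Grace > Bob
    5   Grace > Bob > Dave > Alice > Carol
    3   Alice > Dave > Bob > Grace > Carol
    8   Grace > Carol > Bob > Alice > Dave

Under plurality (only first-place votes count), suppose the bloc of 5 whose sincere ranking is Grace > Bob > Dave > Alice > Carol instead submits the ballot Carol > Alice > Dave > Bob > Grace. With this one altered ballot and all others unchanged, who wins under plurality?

First-place totals with the altered ballot: Alice 3, Bob 0, Carol 14, Grace 21, Dave 0.
The winner is unchanged: still Grace.

Grace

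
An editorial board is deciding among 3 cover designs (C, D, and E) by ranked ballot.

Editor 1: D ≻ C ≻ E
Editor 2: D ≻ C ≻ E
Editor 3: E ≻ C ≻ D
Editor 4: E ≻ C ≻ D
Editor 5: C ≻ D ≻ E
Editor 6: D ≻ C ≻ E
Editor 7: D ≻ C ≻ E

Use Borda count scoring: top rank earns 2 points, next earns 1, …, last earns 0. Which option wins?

D

Borda scores:
  C: 1 + 1 + 1 + 1 + 2 + 1 + 1 = 8
  D: 2 + 2 + 0 + 0 + 1 + 2 + 2 = 9
  E: 0 + 0 + 2 + 2 + 0 + 0 + 0 = 4
D has the highest total.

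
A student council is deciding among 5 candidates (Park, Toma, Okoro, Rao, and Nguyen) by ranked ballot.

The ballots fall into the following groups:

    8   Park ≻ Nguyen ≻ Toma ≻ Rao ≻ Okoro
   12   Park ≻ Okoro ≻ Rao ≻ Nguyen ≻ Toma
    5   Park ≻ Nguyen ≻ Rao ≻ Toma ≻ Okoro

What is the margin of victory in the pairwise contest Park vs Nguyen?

Ballots ranking Park above Nguyen: 8+12+5 = 25.
Ballots ranking Nguyen above Park: 0.
Park wins 25–0, a margin of 25.

25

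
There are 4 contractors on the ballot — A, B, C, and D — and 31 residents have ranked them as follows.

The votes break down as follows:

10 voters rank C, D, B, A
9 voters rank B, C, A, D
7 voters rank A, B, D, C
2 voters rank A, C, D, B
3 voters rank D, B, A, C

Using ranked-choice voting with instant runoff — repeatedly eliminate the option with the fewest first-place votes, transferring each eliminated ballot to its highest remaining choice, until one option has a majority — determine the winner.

Round 1: C 10, A 9, B 9, D 3. D has the fewest and is eliminated.
Round 2: B 12, C 10, A 9. A has the fewest and is eliminated.
Round 3: B 19, C 12. B has a majority.

B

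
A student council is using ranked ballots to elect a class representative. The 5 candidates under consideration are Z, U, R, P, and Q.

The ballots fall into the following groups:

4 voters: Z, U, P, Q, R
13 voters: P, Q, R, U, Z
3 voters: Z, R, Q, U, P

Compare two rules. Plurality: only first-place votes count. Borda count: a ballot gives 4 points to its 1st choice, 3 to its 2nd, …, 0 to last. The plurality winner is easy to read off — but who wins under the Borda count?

P

Plurality first-place counts: Z 7, U 0, R 0, P 13, Q 0 → P.
Borda totals: Z 28, U 28, R 35, P 60, Q 49 → P.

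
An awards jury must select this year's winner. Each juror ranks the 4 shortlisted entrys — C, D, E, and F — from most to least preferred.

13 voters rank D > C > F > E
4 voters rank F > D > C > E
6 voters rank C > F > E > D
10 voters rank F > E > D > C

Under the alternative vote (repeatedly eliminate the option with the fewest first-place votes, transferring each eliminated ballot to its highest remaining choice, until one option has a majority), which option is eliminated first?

Round 1: F 14, D 13, C 6, E 0. E has the fewest and is eliminated.
Round 2: F 14, D 13, C 6. C has the fewest and is eliminated.
Round 3: F 20, D 13. F has a majority.

E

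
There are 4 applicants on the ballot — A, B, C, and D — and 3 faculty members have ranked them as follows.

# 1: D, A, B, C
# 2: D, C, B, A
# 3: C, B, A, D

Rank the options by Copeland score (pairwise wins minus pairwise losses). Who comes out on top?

Pairwise results:
  A vs B: B wins 2–1.
  A vs C: C wins 2–1.
  A vs D: D wins 2–1.
  B vs C: C wins 2–1.
  B vs D: D wins 2–1.
  C vs D: D wins 2–1.
Copeland scores (wins − losses):
  A: 0 − 3 = -3
  B: 1 − 2 = -1
  C: 2 − 1 = 1
  D: 3 − 0 = 3
D has the best Copeland score.

D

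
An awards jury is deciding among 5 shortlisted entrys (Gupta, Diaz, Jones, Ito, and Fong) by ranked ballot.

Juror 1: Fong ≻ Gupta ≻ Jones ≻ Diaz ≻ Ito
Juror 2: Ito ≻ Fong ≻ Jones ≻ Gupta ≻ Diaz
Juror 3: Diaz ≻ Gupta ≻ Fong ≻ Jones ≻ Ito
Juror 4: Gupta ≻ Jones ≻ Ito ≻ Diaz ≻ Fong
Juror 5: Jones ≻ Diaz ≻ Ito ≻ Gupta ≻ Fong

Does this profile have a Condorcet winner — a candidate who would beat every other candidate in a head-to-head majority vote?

Head-to-head results (5 voters total):
Gupta vs Diaz: Gupta wins 3–2.
Gupta vs Jones: Gupta wins 3–2.
Gupta vs Ito: Gupta wins 3–2.
Gupta vs Fong: Gupta wins 3–2.
Diaz vs Jones: Jones wins 4–1.
Diaz vs Ito: Diaz wins 3–2.
Diaz vs Fong: Diaz wins 3–2.
Jones vs Ito: Jones wins 4–1.
Jones vs Fong: Fong wins 3–2.
Ito vs Fong: Ito wins 3–2.
Gupta beats each rival — Diaz (3–2), Jones (3–2), Ito (3–2), Fong (3–2) — so Gupta is the Condorcet winner.

Yes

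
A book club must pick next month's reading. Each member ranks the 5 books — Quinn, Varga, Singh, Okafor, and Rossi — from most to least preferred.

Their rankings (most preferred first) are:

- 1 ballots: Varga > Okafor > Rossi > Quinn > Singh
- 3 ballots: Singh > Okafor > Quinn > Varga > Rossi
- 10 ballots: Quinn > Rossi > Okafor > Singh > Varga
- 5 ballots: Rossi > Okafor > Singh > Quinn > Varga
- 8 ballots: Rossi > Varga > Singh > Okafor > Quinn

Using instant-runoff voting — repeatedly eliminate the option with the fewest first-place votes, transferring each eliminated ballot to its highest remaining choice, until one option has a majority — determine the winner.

Round 1: Rossi 13, Quinn 10, Singh 3, Varga 1, Okafor 0. Okafor has the fewest and is eliminated.
Round 2: Rossi 13, Quinn 10, Singh 3, Varga 1. Varga has the fewest and is eliminated.
Round 3: Rossi 14, Quinn 10, Singh 3. Rossi has a majority.

Rossi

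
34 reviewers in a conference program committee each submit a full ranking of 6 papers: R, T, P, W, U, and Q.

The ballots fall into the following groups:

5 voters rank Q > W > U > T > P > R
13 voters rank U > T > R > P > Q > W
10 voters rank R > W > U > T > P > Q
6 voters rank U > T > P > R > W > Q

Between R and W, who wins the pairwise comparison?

Ballots ranking R above W: 13+10+6 = 29.
Ballots ranking W above R: 5.
R wins the head-to-head, 29–5.

R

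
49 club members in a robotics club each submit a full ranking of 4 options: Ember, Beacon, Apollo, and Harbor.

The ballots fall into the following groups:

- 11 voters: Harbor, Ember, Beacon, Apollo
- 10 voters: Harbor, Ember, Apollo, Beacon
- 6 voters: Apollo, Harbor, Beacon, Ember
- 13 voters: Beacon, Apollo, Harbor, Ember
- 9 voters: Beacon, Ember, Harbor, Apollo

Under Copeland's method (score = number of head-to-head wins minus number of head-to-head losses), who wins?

Pairwise results:
  Ember vs Beacon: Beacon wins 28–21.
  Ember vs Apollo: Ember wins 30–19.
  Ember vs Harbor: Harbor wins 40–9.
  Beacon vs Apollo: Beacon wins 33–16.
  Beacon vs Harbor: Harbor wins 27–22.
  Apollo vs Harbor: Harbor wins 30–19.
Copeland scores (wins − losses):
  Ember: 1 − 2 = -1
  Beacon: 2 − 1 = 1
  Apollo: 0 − 3 = -3
  Harbor: 3 − 0 = 3
Harbor has the best Copeland score.

Harbor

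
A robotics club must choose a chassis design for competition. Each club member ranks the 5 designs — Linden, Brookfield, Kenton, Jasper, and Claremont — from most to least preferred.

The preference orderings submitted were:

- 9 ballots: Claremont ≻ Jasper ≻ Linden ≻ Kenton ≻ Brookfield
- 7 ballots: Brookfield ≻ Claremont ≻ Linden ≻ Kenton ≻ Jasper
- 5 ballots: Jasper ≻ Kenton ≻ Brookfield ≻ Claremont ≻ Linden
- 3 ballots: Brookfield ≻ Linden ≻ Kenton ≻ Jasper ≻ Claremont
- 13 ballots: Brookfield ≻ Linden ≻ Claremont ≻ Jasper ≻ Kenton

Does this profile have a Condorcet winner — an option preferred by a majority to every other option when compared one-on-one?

Yes

Head-to-head results (37 voters total):
Linden vs Brookfield: Brookfield wins 28–9.
Linden vs Kenton: Linden wins 32–5.
Linden vs Jasper: Linden wins 23–14.
Linden vs Claremont: Claremont wins 21–16.
Brookfield vs Kenton: Brookfield wins 23–14.
Brookfield vs Jasper: Brookfield wins 23–14.
Brookfield vs Claremont: Brookfield wins 28–9.
Kenton vs Jasper: Jasper wins 27–10.
Kenton vs Claremont: Claremont wins 29–8.
Jasper vs Claremont: Claremont wins 29–8.
Brookfield beats each rival — Linden (28–9), Kenton (23–14), Jasper (23–14), Claremont (28–9) — so Brookfield is the Condorcet winner.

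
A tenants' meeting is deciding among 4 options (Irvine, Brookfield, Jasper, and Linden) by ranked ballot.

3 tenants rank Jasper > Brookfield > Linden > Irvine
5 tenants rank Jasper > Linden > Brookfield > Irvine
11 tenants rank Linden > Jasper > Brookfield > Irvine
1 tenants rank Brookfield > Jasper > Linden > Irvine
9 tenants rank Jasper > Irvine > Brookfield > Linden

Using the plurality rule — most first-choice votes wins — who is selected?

Jasper

First-place vote totals:
  Irvine: 0
  Brookfield: 1
  Jasper: 17
  Linden: 11
Jasper has the most first-place votes.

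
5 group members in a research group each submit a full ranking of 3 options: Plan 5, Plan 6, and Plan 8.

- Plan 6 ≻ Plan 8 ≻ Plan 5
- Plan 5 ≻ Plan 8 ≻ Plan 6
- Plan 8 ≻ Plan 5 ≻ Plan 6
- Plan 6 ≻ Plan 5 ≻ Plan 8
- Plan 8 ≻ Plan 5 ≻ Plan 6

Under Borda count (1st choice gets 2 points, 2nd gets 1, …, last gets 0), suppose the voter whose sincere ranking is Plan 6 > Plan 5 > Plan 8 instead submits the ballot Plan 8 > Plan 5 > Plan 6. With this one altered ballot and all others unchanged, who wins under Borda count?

Plan 8

Borda totals with the altered ballot: Plan 5 5, Plan 6 2, Plan 8 8.
The winner is unchanged: still Plan 8.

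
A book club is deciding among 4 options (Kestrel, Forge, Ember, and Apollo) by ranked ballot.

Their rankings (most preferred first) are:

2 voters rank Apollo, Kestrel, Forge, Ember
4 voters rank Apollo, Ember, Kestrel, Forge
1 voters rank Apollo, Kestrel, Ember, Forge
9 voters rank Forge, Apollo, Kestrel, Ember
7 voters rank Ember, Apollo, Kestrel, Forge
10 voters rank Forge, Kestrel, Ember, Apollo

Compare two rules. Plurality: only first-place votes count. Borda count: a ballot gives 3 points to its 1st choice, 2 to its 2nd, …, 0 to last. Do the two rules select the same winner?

Yes

Plurality first-place counts: Kestrel 0, Forge 19, Ember 7, Apollo 7 → Forge.
Borda totals: Kestrel 46, Forge 59, Ember 40, Apollo 53 → Forge.
The two rules agree on Forge.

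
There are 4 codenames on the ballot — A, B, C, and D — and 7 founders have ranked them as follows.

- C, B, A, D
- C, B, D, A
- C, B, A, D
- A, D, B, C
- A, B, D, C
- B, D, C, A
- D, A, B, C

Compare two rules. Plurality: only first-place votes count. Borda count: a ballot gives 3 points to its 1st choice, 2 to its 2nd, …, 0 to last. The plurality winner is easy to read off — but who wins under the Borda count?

B

Plurality first-place counts: A 2, B 1, C 3, D 1 → C.
Borda totals: A 10, B 13, C 10, D 9 → B.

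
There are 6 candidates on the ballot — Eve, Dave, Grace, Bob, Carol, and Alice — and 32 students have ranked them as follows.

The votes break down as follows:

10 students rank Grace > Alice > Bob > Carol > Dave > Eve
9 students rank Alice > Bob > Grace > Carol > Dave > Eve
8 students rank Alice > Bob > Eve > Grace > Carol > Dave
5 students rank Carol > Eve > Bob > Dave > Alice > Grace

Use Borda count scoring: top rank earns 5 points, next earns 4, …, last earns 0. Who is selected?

Alice

Borda scores:
  Eve: 10·0 + 9·0 + 8·3 + 5·4 = 44
  Dave: 10·1 + 9·1 + 8·0 + 5·2 = 29
  Grace: 10·5 + 9·3 + 8·2 + 5·0 = 93
  Bob: 10·3 + 9·4 + 8·4 + 5·3 = 113
  Carol: 10·2 + 9·2 + 8·1 + 5·5 = 71
  Alice: 10·4 + 9·5 + 8·5 + 5·1 = 130
Alice has the highest total.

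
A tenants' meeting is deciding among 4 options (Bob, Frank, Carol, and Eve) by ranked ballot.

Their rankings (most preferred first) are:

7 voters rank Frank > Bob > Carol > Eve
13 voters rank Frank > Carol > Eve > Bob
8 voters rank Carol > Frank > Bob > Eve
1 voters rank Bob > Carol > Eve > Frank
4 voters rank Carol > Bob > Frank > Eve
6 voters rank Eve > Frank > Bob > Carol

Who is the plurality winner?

Frank

First-place vote totals:
  Bob: 1
  Frank: 20
  Carol: 12
  Eve: 6
Frank has the most first-place votes.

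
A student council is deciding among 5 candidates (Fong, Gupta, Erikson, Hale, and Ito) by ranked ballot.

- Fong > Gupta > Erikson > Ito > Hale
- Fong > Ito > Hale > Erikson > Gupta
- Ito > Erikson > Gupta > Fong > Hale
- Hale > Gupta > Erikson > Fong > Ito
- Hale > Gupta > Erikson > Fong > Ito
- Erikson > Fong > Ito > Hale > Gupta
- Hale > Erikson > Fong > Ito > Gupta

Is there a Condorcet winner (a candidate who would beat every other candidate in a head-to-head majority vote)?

No

Head-to-head results (7 voters total):
Fong vs Gupta: Fong wins 4–3.
Fong vs Erikson: Erikson wins 5–2.
Fong vs Hale: Fong wins 4–3.
Fong vs Ito: Fong wins 6–1.
Gupta vs Erikson: Erikson wins 4–3.
Gupta vs Hale: Hale wins 5–2.
Gupta vs Ito: Ito wins 4–3.
Erikson vs Hale: Hale wins 4–3.
Erikson vs Ito: Erikson wins 5–2.
Hale vs Ito: Ito wins 4–3.
No candidate beats all others: Fong beats Hale beats Erikson beats Fong, a majority cycle.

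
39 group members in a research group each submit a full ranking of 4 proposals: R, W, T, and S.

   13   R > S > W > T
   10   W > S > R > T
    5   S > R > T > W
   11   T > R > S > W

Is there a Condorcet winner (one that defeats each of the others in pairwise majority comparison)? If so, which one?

R

Head-to-head results (39 voters total):
R vs W: R wins 29–10.
R vs T: R wins 28–11.
R vs S: R wins 24–15.
W vs T: W wins 23–16.
W vs S: S wins 29–10.
T vs S: S wins 28–11.
R beats each rival — W (29–10), T (28–11), S (24–15) — so R is the Condorcet winner.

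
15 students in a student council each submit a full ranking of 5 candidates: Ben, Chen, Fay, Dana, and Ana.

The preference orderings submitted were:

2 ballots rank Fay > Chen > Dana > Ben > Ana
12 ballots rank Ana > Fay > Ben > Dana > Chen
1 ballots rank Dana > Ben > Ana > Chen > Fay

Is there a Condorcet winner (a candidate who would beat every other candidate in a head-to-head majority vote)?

Head-to-head results (15 voters total):
Ben vs Chen: Ben wins 13–2.
Ben vs Fay: Fay wins 14–1.
Ben vs Dana: Ben wins 12–3.
Ben vs Ana: Ana wins 12–3.
Chen vs Fay: Fay wins 14–1.
Chen vs Dana: Dana wins 13–2.
Chen vs Ana: Ana wins 13–2.
Fay vs Dana: Fay wins 14–1.
Fay vs Ana: Ana wins 13–2.
Dana vs Ana: Ana wins 12–3.
Ana beats each rival — Ben (12–3), Chen (13–2), Fay (13–2), Dana (12–3) — so Ana is the Condorcet winner.

Yes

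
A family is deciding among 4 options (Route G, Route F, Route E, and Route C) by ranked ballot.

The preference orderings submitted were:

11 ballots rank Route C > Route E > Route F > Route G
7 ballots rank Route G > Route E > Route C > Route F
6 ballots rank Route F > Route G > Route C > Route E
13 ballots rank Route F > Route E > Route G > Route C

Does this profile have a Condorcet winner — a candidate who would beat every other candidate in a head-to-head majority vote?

Head-to-head results (37 voters total):
Route G vs Route F: Route F wins 30–7.
Route G vs Route E: Route E wins 24–13.
Route G vs Route C: Route G wins 26–11.
Route F vs Route E: Route F wins 19–18.
Route F vs Route C: Route F wins 19–18.
Route E vs Route C: Route E wins 20–17.
Route F beats each rival — Route G (30–7), Route E (19–18), Route C (19–18) — so Route F is the Condorcet winner.

Yes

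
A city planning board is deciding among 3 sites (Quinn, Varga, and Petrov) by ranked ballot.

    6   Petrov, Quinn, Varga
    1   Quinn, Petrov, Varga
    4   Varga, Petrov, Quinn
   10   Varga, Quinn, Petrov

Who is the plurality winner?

First-place vote totals:
  Quinn: 1
  Varga: 14
  Petrov: 6
Varga has the most first-place votes.

Varga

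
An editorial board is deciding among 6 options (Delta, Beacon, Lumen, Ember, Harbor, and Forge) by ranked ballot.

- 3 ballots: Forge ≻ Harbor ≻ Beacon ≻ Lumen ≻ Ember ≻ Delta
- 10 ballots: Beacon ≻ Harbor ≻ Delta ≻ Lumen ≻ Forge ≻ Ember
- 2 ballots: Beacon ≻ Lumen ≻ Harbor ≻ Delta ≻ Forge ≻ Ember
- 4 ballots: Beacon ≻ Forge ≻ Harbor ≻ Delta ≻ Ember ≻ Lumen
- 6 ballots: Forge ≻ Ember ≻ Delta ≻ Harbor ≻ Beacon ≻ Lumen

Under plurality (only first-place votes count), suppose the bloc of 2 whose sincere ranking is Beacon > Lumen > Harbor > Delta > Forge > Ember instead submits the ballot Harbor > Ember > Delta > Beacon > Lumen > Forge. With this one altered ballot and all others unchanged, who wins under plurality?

Beacon

First-place totals with the altered ballot: Delta 0, Beacon 14, Lumen 0, Ember 0, Harbor 2, Forge 9.
The winner is unchanged: still Beacon.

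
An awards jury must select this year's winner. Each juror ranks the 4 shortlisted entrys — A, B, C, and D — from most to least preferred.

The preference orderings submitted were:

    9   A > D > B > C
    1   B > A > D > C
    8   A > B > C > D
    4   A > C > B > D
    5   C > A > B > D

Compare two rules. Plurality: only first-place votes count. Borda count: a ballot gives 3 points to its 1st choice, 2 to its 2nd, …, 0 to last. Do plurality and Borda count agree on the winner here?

Plurality first-place counts: A 21, B 1, C 5, D 0 → A.
Borda totals: A 75, B 37, C 31, D 19 → A.
The two rules agree on A.

Yes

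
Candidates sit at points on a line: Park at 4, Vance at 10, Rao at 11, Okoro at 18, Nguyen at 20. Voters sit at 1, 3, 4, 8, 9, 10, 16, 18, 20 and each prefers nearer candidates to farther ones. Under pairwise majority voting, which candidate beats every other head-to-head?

With single-peaked preferences on a line, the Condorcet winner is the candidate closest to the median voter.
The median voter (position 9) is closest to Vance at 10.
Check: Vance vs Nguyen — voters closer to Vance: 6 of 9.

Vance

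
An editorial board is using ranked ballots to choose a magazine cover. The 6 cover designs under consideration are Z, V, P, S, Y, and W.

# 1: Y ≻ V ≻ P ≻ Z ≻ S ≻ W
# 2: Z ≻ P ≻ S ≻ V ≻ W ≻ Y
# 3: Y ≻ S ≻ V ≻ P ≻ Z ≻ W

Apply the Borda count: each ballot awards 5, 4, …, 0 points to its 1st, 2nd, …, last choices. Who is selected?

Borda scores:
  Z: 2 + 5 + 1 = 8
  V: 4 + 2 + 3 = 9
  P: 3 + 4 + 2 = 9
  S: 1 + 3 + 4 = 8
  Y: 5 + 0 + 5 = 10
  W: 0 + 1 + 0 = 1
Y has the highest total.

Y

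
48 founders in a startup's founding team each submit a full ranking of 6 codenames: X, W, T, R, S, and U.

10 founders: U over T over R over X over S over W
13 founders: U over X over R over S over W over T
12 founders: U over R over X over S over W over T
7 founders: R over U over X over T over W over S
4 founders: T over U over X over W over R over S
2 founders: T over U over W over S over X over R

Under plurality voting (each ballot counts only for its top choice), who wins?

U

First-place vote totals:
  X: 0
  W: 0
  T: 6
  R: 7
  S: 0
  U: 35
U has the most first-place votes.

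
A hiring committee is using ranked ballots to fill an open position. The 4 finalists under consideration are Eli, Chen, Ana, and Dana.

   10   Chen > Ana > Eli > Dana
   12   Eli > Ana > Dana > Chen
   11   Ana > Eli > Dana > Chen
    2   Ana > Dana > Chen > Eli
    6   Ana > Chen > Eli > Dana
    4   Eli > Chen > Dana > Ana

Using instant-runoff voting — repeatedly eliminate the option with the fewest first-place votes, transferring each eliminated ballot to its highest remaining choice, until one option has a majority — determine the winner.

Ana

Round 1: Ana 19, Eli 16, Chen 10, Dana 0. Dana has the fewest and is eliminated.
Round 2: Ana 19, Eli 16, Chen 10. Chen has the fewest and is eliminated.
Round 3: Ana 29, Eli 16. Ana has a majority.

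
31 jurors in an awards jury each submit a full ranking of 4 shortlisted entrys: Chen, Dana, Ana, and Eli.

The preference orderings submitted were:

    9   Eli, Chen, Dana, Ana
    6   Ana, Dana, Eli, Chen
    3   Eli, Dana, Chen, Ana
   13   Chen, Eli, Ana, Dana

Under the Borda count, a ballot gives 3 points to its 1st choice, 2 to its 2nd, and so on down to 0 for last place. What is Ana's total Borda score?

Borda scores:
  Chen: 9·2 + 6·0 + 3·1 + 13·3 = 60
  Dana: 9·1 + 6·2 + 3·2 + 13·0 = 27
  Ana: 9·0 + 6·3 + 3·0 + 13·1 = 31
  Eli: 9·3 + 6·1 + 3·3 + 13·2 = 68

31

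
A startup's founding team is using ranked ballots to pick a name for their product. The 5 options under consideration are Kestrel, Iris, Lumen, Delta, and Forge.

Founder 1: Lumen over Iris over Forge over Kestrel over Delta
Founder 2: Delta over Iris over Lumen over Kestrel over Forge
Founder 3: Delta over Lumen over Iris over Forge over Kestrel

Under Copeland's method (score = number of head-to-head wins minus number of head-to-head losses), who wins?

Delta

Pairwise results:
  Kestrel vs Iris: Iris wins 3–0.
  Kestrel vs Lumen: Lumen wins 3–0.
  Kestrel vs Delta: Delta wins 2–1.
  Kestrel vs Forge: Forge wins 2–1.
  Iris vs Lumen: Lumen wins 2–1.
  Iris vs Delta: Delta wins 2–1.
  Iris vs Forge: Iris wins 3–0.
  Lumen vs Delta: Delta wins 2–1.
  Lumen vs Forge: Lumen wins 3–0.
  Delta vs Forge: Delta wins 2–1.
Copeland scores (wins − losses):
  Kestrel: 0 − 4 = -4
  Iris: 2 − 2 = 0
  Lumen: 3 − 1 = 2
  Delta: 4 − 0 = 4
  Forge: 1 − 3 = -2
Delta has the best Copeland score.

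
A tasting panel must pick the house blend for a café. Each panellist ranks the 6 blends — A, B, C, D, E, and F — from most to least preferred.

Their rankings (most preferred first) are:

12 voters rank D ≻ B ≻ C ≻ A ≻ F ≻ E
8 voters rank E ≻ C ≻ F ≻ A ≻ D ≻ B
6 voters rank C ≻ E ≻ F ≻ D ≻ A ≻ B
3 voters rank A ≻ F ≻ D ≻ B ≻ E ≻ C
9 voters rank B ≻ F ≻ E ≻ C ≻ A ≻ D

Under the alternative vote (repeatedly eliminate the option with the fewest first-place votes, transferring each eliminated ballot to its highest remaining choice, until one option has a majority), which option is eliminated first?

Round 1: D 12, B 9, E 8, C 6, A 3, F 0. F has the fewest and is eliminated.
Round 2: D 12, B 9, E 8, C 6, A 3. A has the fewest and is eliminated.
Round 3: D 15, B 9, E 8, C 6. C has the fewest and is eliminated.
Round 4: D 15, E 14, B 9. B has the fewest and is eliminated.
Round 5: E 23, D 15. E has a majority.

F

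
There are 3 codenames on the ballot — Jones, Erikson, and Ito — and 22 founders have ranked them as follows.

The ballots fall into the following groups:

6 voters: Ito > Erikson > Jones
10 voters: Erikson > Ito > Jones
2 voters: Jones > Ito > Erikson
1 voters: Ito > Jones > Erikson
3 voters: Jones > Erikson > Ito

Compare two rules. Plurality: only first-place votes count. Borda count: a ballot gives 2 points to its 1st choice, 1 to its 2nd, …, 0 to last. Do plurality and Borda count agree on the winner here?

Plurality first-place counts: Jones 5, Erikson 10, Ito 7 → Erikson.
Borda totals: Jones 11, Erikson 29, Ito 26 → Erikson.
The two rules agree on Erikson.

Yes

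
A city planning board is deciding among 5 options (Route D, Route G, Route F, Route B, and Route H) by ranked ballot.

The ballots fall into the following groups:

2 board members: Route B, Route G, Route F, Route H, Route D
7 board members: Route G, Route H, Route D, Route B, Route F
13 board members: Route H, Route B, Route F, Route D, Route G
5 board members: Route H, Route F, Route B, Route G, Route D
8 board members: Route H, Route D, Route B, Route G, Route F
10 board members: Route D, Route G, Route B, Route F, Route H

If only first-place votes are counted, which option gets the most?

Route H

First-place vote totals:
  Route D: 10
  Route G: 7
  Route F: 0
  Route B: 2
  Route H: 26
Route H has the most first-place votes.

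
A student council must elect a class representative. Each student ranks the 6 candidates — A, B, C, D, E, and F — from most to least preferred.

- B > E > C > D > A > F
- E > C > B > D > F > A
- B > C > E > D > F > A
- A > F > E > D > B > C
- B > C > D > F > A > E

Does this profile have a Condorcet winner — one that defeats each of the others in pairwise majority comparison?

Head-to-head results (5 voters total):
A vs B: B wins 4–1.
A vs C: C wins 4–1.
A vs D: D wins 4–1.
A vs E: E wins 3–2.
A vs F: F wins 3–2.
B vs C: B wins 4–1.
B vs D: B wins 4–1.
B vs E: B wins 3–2.
B vs F: B wins 4–1.
C vs D: C wins 4–1.
C vs E: E wins 3–2.
C vs F: C wins 4–1.
D vs E: E wins 4–1.
D vs F: D wins 4–1.
E vs F: E wins 3–2.
B beats each rival — A (4–1), C (4–1), D (4–1), E (3–2), F (4–1) — so B is the Condorcet winner.

Yes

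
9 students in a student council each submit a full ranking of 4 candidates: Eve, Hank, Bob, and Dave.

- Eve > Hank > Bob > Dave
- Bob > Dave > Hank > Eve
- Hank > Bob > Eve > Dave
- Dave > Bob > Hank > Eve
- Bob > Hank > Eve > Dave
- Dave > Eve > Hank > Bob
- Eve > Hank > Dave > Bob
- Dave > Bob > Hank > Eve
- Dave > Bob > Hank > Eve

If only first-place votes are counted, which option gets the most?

Dave

First-place vote totals:
  Eve: 2
  Hank: 1
  Bob: 2
  Dave: 4
Dave has the most first-place votes.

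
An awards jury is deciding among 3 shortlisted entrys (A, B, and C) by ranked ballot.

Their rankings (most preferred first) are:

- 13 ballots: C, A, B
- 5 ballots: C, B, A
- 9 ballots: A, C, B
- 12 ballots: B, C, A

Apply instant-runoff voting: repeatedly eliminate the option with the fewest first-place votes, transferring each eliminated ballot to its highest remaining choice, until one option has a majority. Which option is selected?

Round 1: C 18, B 12, A 9. A has the fewest and is eliminated.
Round 2: C 27, B 12. C has a majority.

C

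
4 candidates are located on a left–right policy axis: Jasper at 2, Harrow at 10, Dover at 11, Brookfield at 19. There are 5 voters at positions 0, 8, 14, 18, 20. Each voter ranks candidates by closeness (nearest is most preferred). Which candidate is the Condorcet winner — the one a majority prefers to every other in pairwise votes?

With single-peaked preferences on a line, the Condorcet winner is the candidate closest to the median voter.
The median voter (position 14) is closest to Dover at 11.
Check: Dover vs Harrow — voters closer to Dover: 3 of 5.

Dover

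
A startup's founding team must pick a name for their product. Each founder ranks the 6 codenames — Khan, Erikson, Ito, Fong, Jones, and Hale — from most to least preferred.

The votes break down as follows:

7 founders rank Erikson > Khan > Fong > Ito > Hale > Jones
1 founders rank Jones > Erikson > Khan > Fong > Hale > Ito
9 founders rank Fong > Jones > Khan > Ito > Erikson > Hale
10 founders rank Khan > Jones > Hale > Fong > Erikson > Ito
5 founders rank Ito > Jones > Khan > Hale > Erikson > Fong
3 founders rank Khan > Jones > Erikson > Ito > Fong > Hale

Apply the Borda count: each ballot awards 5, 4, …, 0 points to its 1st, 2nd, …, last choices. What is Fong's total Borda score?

91

Borda scores:
  Khan: 7·4 + 3 + 9·3 + 10·5 + 5·3 + 3·5 = 138
  Erikson: 7·5 + 4 + 9·1 + 10·1 + 5·1 + 3·3 = 72
  Ito: 7·2 + 0 + 9·2 + 10·0 + 5·5 + 3·2 = 63
  Fong: 7·3 + 2 + 9·5 + 10·2 + 5·0 + 3·1 = 91
  Jones: 7·0 + 5 + 9·4 + 10·4 + 5·4 + 3·4 = 113
  Hale: 7·1 + 1 + 9·0 + 10·3 + 5·2 + 3·0 = 48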